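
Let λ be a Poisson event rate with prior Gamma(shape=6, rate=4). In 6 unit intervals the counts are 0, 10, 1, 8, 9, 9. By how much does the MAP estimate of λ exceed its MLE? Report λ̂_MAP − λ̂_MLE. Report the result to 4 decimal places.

Σxᵢ = 37. Posterior is Gamma(43, 10); MAP = (43−1)/10 = 42/10 ≈ 4.20000.
MLE = x̄ = 37/6 ≈ 6.16667.
Difference = 42/10 − 37/6 = -59/30 ≈ -1.9667.

MAP − MLE = -1.9667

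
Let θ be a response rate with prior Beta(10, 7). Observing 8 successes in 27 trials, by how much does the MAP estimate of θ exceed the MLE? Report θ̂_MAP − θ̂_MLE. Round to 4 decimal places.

Posterior is Beta(18, 26); MAP = (18−1)/(44−2) = 17/42 ≈ 0.40476.
MLE ignores the prior: θ̂_MLE = k/n = 8/27 ≈ 0.29630.
Difference = 17/42 − 8/27 = 41/378 ≈ 0.1085.

MAP − MLE = 0.1085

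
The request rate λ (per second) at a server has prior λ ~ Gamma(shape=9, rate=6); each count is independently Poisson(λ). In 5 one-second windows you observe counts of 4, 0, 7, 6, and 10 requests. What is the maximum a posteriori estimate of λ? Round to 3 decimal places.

Σxᵢ = 4+0+7+6+10 = 27, with n = 5.
Posterior ∝ λ^8e^(−6λ) · λ^27e^(−5λ) = λ^35e^(−11λ), i.e. Gamma(shape=36, rate=11).
The mode of a Gamma(a, b) with a ≥ 1 (shape–rate) is (a−1)/b = 35/11 ≈ 3.182.

λ̂_MAP = 3.182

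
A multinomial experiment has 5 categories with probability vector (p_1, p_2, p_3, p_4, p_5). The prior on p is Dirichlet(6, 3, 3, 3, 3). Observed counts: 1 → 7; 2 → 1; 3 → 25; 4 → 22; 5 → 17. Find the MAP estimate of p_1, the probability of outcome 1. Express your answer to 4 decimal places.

The posterior is Dirichlet(αᵢ + nᵢ) = Dirichlet(13, 4, 28, 25, 20).
For a Dirichlet(a₁,…,a_K) with all aᵢ > 1, the mode has j-th component (aⱼ − 1)/(Σaᵢ − K).
Here Σaᵢ = 90 and K = 5, so p_1 = (13 − 1)/(90 − 5) = 12/85 ≈ 0.1412.

MAP estimate: 0.1412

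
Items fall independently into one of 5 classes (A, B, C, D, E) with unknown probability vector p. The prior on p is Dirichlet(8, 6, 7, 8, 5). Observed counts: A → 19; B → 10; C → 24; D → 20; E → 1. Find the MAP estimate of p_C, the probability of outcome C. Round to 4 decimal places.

MAP estimate of p_C = 0.2913

The posterior is Dirichlet(αᵢ + nᵢ) = Dirichlet(27, 16, 31, 28, 6).
For a Dirichlet(a₁,…,a_K) with all aᵢ > 1, the mode has j-th component (aⱼ − 1)/(Σaᵢ − K).
Here Σaᵢ = 108 and K = 5, so p_C = (31 − 1)/(108 − 5) = 30/103 ≈ 0.2913.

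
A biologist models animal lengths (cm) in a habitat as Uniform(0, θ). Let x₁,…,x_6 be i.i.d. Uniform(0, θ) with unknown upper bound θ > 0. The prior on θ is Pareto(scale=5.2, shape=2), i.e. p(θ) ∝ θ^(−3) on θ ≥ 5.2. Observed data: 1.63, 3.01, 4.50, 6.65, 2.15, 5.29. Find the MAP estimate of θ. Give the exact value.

The Uniform(0, θ) likelihood is θ^(−n) for θ ≥ max(xᵢ), zero otherwise. Here max(xᵢ) = 6.65.
Posterior ∝ θ^(−3) · θ^(−6) = θ^(−9) on θ ≥ max(5.2, 6.65) = 6.65.
This density is strictly decreasing in θ, so the posterior mode lies at the lower boundary of the support.

θ̂_MAP = 6.65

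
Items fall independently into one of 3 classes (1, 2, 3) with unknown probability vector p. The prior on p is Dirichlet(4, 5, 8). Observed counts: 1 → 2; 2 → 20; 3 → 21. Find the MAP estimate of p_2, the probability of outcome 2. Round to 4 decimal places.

MAP estimate: 0.4211

The posterior is Dirichlet(αᵢ + nᵢ) = Dirichlet(6, 25, 29).
For a Dirichlet(a₁,…,a_K) with all aᵢ > 1, the mode has j-th component (aⱼ − 1)/(Σaᵢ − K).
Here Σaᵢ = 60 and K = 3, so p_2 = (25 − 1)/(60 − 3) = 24/57 ≈ 0.4211.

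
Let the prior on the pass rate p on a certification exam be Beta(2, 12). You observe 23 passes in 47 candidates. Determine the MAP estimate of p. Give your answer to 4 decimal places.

Prior: Beta(2, 12).
Data: 23 successes in 47 trials. The binomial likelihood contributes p^23(1−p)^24, so the posterior is Beta(2+23, 12+24) = Beta(25, 36).
For Beta(a, b) with a, b > 1 the mode is (a−1)/(a+b−2) = 24/59 ≈ 0.4068.

p̂_MAP = 0.4068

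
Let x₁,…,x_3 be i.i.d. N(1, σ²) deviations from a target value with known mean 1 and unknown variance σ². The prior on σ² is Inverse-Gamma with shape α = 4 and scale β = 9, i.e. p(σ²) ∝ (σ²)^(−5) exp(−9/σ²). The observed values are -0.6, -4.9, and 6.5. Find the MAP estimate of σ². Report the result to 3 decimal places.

Sum of squared deviations about the known mean: SS = (-0.6−1)² + (-4.9−1)² + (6.5−1)² = 67.62.
The Normal likelihood contributes (σ²)^(−n/2) exp(−SS/(2σ²)), so the posterior is Inverse-Gamma(α + n/2, β + SS/2) = Inverse-Gamma(5.5, 42.81).
The mode of Inverse-Gamma(a, b) is b/(a+1) = 42.81/6.5 ≈ 6.586.

σ̂²_MAP = 6.586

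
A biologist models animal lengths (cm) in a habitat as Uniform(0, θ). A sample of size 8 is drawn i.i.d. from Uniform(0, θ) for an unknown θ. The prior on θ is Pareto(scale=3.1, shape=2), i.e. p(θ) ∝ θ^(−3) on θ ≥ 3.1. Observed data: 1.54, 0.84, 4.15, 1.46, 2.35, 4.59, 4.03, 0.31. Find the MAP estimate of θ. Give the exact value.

The Uniform(0, θ) likelihood is θ^(−n) for θ ≥ max(xᵢ), zero otherwise. Here max(xᵢ) = 4.59.
Posterior ∝ θ^(−3) · θ^(−8) = θ^(−11) on θ ≥ max(3.1, 4.59) = 4.59.
This density is strictly decreasing in θ, so the posterior mode lies at the lower boundary of the support.

θ̂_MAP = 4.59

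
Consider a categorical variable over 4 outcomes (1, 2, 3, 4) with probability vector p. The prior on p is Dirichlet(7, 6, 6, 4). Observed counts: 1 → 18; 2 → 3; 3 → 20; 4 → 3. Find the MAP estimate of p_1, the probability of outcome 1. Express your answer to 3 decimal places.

MAP estimate: 0.381

The posterior is Dirichlet(αᵢ + nᵢ) = Dirichlet(25, 9, 26, 7).
For a Dirichlet(a₁,…,a_K) with all aᵢ > 1, the mode has j-th component (aⱼ − 1)/(Σaᵢ − K).
Here Σaᵢ = 67 and K = 4, so p_1 = (25 − 1)/(67 − 4) = 24/63 ≈ 0.381.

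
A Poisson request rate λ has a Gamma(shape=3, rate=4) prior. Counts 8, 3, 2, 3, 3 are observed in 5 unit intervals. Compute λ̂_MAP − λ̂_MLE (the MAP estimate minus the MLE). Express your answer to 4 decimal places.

Σxᵢ = 19. Posterior is Gamma(22, 9); MAP = (22−1)/9 = 21/9 ≈ 2.33333.
MLE = x̄ = 19/5 ≈ 3.80000.
Difference = 21/9 − 19/5 = -22/15 ≈ -1.4667.

MAP − MLE = -1.4667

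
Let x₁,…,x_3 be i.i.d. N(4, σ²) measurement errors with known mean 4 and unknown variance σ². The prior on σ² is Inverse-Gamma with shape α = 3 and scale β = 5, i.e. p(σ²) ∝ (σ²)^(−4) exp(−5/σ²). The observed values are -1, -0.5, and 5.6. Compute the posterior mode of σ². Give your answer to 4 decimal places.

σ̂²_MAP = 5.2555

Sum of squared deviations about the known mean: SS = (-1−4)² + (-0.5−4)² + (5.6−4)² = 47.81.
The Normal likelihood contributes (σ²)^(−n/2) exp(−SS/(2σ²)), so the posterior is Inverse-Gamma(α + n/2, β + SS/2) = Inverse-Gamma(4.5, 28.905).
The mode of Inverse-Gamma(a, b) is b/(a+1) = 28.905/5.5 ≈ 5.2555.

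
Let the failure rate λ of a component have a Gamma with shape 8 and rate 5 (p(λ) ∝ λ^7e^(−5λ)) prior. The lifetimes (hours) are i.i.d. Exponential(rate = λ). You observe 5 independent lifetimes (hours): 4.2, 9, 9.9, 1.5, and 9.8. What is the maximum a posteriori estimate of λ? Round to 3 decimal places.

The Exponential(rate=λ) likelihood is ∝ λ^n e^(−λΣtᵢ). Here n = 5 and Σtᵢ = 4.2 + 9 + 9.9 + 1.5 + 9.8 = 34.4.
Posterior ∝ λ^7e^(−5λ) · λ^5e^(−34.4λ) = λ^12e^(−39.4λ), i.e. Gamma(13, 39.4).
Mode = (a−1)/b = 12/39.4 ≈ 0.305.

λ̂_MAP = 0.305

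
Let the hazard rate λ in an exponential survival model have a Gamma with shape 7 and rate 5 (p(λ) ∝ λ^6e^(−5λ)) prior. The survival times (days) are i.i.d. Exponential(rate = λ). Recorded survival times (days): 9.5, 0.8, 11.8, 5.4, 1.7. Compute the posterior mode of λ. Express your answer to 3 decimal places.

λ̂_MAP = 0.322

The Exponential(rate=λ) likelihood is ∝ λ^n e^(−λΣtᵢ). Here n = 5 and Σtᵢ = 9.5 + 0.8 + 11.8 + 5.4 + 1.7 = 29.2.
Posterior ∝ λ^6e^(−5λ) · λ^5e^(−29.2λ) = λ^11e^(−34.2λ), i.e. Gamma(12, 34.2).
Mode = (a−1)/b = 11/34.2 ≈ 0.322.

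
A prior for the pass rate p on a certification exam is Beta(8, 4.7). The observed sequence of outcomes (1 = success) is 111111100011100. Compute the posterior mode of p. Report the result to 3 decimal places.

Prior: Beta(8, 4.7).
Data: 10 successes in 15 trials (from the sequence). The binomial likelihood contributes p^10(1−p)^5, so the posterior is Beta(8+10, 4.7+5) = Beta(18, 9.7).
For Beta(a, b) with a, b > 1 the mode is (a−1)/(a+b−2) = 17/25.7 ≈ 0.661.

p̂_MAP = 0.661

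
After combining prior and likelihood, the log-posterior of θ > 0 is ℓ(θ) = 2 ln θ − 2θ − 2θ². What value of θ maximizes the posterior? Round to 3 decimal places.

θ̂_MAP = 0.500

ℓ'(θ) = 2/θ − 2 − 4θ. Setting this to zero and multiplying by θ: 4θ² + 2θ − 2 = 0.
θ = (−2 + √(2² + 4·4·2)) / (2·4) = (−2 + √36) / 8 = (−2 + 6)/8 = 1/2.
ℓ''(θ) = −2/θ² − 4 < 0, confirming a maximum.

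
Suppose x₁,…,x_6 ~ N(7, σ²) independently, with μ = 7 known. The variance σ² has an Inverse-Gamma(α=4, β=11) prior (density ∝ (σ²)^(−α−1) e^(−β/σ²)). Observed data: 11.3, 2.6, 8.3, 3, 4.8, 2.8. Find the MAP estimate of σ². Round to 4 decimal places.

Sum of squared deviations about the known mean: SS = (11.3−7)² + (2.6−7)² + (8.3−7)² + (3−7)² + (4.8−7)² + (2.8−7)² = 78.02.
The Normal likelihood contributes (σ²)^(−n/2) exp(−SS/(2σ²)), so the posterior is Inverse-Gamma(α + n/2, β + SS/2) = Inverse-Gamma(7, 50.01).
The mode of Inverse-Gamma(a, b) is b/(a+1) = 50.01/8 ≈ 6.2513.

σ̂²_MAP = 6.2513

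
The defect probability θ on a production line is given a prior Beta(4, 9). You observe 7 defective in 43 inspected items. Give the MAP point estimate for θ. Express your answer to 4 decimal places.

θ̂_MAP = 0.1852

Prior: Beta(4, 9).
Data: 7 successes in 43 trials. The binomial likelihood contributes θ^7(1−θ)^36, so the posterior is Beta(4+7, 9+36) = Beta(11, 45).
For Beta(a, b) with a, b > 1 the mode is (a−1)/(a+b−2) = 10/54 ≈ 0.1852.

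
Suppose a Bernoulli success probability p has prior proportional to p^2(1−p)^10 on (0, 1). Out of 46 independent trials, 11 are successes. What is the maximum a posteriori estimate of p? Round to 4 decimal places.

p̂_MAP = 0.2241

The prior density ∝ p^2(1−p)^10 is the kernel of Beta(3, 11).
Data: 11 successes in 46 trials. The binomial likelihood contributes p^11(1−p)^35, so the posterior is Beta(3+11, 11+35) = Beta(14, 46).
For Beta(a, b) with a, b > 1 the mode is (a−1)/(a+b−2) = 13/58 ≈ 0.2241.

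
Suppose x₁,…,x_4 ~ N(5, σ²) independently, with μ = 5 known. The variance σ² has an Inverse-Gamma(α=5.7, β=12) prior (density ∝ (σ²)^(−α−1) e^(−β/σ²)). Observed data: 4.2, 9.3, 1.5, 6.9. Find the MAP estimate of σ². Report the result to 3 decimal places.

σ̂²_MAP = 3.390

Sum of squared deviations about the known mean: SS = (4.2−5)² + (9.3−5)² + (1.5−5)² + (6.9−5)² = 34.99.
The Normal likelihood contributes (σ²)^(−n/2) exp(−SS/(2σ²)), so the posterior is Inverse-Gamma(α + n/2, β + SS/2) = Inverse-Gamma(7.7, 29.495).
The mode of Inverse-Gamma(a, b) is b/(a+1) = 29.495/8.7 ≈ 3.390.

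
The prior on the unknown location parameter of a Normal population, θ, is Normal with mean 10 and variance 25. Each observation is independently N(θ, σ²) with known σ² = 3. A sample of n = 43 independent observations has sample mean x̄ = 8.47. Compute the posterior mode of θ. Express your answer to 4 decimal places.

n = 43, x̄ = 8.47.
For a Normal prior and Normal likelihood with known variance, the posterior is Normal; its mode equals its mean, the precision-weighted average.
Prior precision 1/σ₀² = 1/25 = 0.04; data precision n/σ² = 43/3.
θ̂ = (0.04·10 + (43/3)·8.47) / (0.04 + 43/3) = (36541/300)/(1078/75) = 36541/4312 ≈ 8.4743.

θ̂_MAP = 8.4743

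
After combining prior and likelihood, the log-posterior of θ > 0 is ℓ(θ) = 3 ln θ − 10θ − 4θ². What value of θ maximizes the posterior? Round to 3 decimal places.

θ̂_MAP = 0.250

ℓ'(θ) = 3/θ − 10 − 8θ. Setting this to zero and multiplying by θ: 8θ² + 10θ − 3 = 0.
θ = (−10 + √(10² + 4·8·3)) / (2·8) = (−10 + √196) / 16 = (−10 + 14)/16 = 1/4.
ℓ''(θ) = −3/θ² − 8 < 0, confirming a maximum.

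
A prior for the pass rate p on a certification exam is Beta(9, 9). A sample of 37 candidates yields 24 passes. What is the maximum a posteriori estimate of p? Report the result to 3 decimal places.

p̂_MAP = 0.604

Prior: Beta(9, 9).
Data: 24 successes in 37 trials. The binomial likelihood contributes p^24(1−p)^13, so the posterior is Beta(9+24, 9+13) = Beta(33, 22).
For Beta(a, b) with a, b > 1 the mode is (a−1)/(a+b−2) = 32/53 ≈ 0.604.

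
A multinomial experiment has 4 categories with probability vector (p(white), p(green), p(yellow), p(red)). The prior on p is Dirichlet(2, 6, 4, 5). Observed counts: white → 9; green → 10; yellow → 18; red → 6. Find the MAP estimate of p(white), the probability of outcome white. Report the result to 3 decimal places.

The posterior is Dirichlet(αᵢ + nᵢ) = Dirichlet(11, 16, 22, 11).
For a Dirichlet(a₁,…,a_K) with all aᵢ > 1, the mode has j-th component (aⱼ − 1)/(Σaᵢ − K).
Here Σaᵢ = 60 and K = 4, so p(white) = (11 − 1)/(60 − 4) = 10/56 ≈ 0.179.

MAP estimate of p(white) = 0.179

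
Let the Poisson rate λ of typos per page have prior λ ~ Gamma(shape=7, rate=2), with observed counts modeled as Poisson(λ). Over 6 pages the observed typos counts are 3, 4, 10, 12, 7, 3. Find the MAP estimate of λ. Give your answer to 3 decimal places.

Σxᵢ = 3+4+10+12+7+3 = 39, with n = 6.
Posterior ∝ λ^6e^(−2λ) · λ^39e^(−6λ) = λ^45e^(−8λ), i.e. Gamma(shape=46, rate=8).
The mode of a Gamma(a, b) with a ≥ 1 (shape–rate) is (a−1)/b = 45/8 ≈ 5.625.

λ̂_MAP = 5.625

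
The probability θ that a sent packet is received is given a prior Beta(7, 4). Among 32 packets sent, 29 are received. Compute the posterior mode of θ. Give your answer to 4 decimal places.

θ̂_MAP = 0.8537

Prior: Beta(7, 4).
Data: 29 successes in 32 trials. The binomial likelihood contributes θ^29(1−θ)^3, so the posterior is Beta(7+29, 4+3) = Beta(36, 7).
For Beta(a, b) with a, b > 1 the mode is (a−1)/(a+b−2) = 35/41 ≈ 0.8537.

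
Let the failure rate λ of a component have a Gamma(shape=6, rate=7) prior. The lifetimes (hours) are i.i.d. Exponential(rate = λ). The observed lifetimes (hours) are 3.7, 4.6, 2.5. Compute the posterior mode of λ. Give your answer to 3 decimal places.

The Exponential(rate=λ) likelihood is ∝ λ^n e^(−λΣtᵢ). Here n = 3 and Σtᵢ = 3.7 + 4.6 + 2.5 = 10.8.
Posterior ∝ λ^5e^(−7λ) · λ^3e^(−10.8λ) = λ^8e^(−17.8λ), i.e. Gamma(9, 17.8).
Mode = (a−1)/b = 8/17.8 ≈ 0.449.

λ̂_MAP = 0.449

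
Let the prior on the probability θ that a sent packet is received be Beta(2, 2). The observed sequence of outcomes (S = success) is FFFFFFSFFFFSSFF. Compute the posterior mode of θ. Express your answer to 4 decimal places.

Prior: Beta(2, 2).
Data: 3 successes in 15 trials (from the sequence). The binomial likelihood contributes θ^3(1−θ)^12, so the posterior is Beta(2+3, 2+12) = Beta(5, 14).
For Beta(a, b) with a, b > 1 the mode is (a−1)/(a+b−2) = 4/17 ≈ 0.2353.

θ̂_MAP = 0.2353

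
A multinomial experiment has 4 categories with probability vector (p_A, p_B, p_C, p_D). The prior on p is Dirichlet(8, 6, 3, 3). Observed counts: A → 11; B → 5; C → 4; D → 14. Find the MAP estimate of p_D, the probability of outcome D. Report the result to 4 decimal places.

MAP estimate of p_D = 0.3200

The posterior is Dirichlet(αᵢ + nᵢ) = Dirichlet(19, 11, 7, 17).
For a Dirichlet(a₁,…,a_K) with all aᵢ > 1, the mode has j-th component (aⱼ − 1)/(Σaᵢ − K).
Here Σaᵢ = 54 and K = 4, so p_D = (17 − 1)/(54 − 4) = 16/50 ≈ 0.3200.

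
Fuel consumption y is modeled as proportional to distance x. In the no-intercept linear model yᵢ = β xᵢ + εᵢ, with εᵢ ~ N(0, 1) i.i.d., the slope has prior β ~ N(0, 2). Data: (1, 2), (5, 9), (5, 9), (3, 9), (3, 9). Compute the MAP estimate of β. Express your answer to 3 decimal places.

log p(β | y) = −Σ(yᵢ − βxᵢ)²/(2·1) − β²/(2·2) + const.
Setting the derivative to zero: Σxᵢ(yᵢ − βxᵢ)/1 − β/2 = 0, so β = Σxᵢyᵢ / (Σxᵢ² + σ²/τ²).
Σxᵢyᵢ = 1·2 + 5·9 + 5·9 + 3·9 + 3·9 = 146; Σxᵢ² = 69; σ²/τ² = 0.5.
β̂_MAP = 146 / (69 + 0.5) = 146/69.5 ≈ 2.101.

β̂_MAP = 2.101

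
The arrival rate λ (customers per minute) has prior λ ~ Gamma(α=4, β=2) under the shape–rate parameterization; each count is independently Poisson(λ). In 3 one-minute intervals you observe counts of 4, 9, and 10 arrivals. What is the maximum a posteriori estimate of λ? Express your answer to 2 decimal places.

Σxᵢ = 4+9+10 = 23, with n = 3.
Posterior ∝ λ^3e^(−2λ) · λ^23e^(−3λ) = λ^26e^(−5λ), i.e. Gamma(shape=27, rate=5).
The mode of a Gamma(a, b) with a ≥ 1 (shape–rate) is (a−1)/b = 26/5 ≈ 5.20.

λ̂_MAP = 5.20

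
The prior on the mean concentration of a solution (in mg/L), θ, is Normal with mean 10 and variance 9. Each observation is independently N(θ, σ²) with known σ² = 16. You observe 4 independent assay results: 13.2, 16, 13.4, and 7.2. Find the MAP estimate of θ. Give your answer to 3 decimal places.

n = 4; x̄ = (13.2 + 16 + 13.4 + 7.2)/4 = 49.8/4 = 12.45.
For a Normal prior and Normal likelihood with known variance, the posterior is Normal; its mode equals its mean, the precision-weighted average.
Prior precision 1/σ₀² = 1/9; data precision n/σ² = 4/16 = 0.25.
θ̂ = ((1/9)·10 + 0.25·12.45) / (1/9 + 0.25) = (3041/720)/(13/36) = 3041/260 ≈ 11.696.

θ̂_MAP = 11.696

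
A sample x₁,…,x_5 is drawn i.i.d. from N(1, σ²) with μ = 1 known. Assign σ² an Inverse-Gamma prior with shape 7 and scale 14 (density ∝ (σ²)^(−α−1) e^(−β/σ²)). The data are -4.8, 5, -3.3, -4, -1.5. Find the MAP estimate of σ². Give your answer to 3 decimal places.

Sum of squared deviations about the known mean: SS = (-4.8−1)² + (5−1)² + (-3.3−1)² + (-4−1)² + (-1.5−1)² = 99.38.
The Normal likelihood contributes (σ²)^(−n/2) exp(−SS/(2σ²)), so the posterior is Inverse-Gamma(α + n/2, β + SS/2) = Inverse-Gamma(9.5, 63.69).
The mode of Inverse-Gamma(a, b) is b/(a+1) = 63.69/10.5 ≈ 6.066.

σ̂²_MAP = 6.066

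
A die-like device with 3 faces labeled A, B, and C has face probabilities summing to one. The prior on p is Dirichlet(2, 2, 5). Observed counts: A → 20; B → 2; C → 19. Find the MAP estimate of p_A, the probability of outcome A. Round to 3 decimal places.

The posterior is Dirichlet(αᵢ + nᵢ) = Dirichlet(22, 4, 24).
For a Dirichlet(a₁,…,a_K) with all aᵢ > 1, the mode has j-th component (aⱼ − 1)/(Σaᵢ − K).
Here Σaᵢ = 50 and K = 3, so p_A = (22 − 1)/(50 − 3) = 21/47 ≈ 0.447.

MAP estimate of p_A = 0.447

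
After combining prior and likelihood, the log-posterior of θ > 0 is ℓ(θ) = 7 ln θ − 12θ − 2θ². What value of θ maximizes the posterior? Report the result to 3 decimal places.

ℓ'(θ) = 7/θ − 12 − 4θ. Setting this to zero and multiplying by θ: 4θ² + 12θ − 7 = 0.
θ = (−12 + √(12² + 4·4·7)) / (2·4) = (−12 + √256) / 8 = (−12 + 16)/8 = 1/2.
ℓ''(θ) = −7/θ² − 4 < 0, confirming a maximum.

θ̂_MAP = 0.500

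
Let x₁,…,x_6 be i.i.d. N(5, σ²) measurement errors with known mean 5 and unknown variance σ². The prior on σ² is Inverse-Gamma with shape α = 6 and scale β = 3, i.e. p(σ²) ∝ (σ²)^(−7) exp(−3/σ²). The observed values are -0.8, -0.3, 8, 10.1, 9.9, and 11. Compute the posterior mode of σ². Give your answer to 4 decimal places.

σ̂²_MAP = 8.1375

Sum of squared deviations about the known mean: SS = (-0.8−5)² + (-0.3−5)² + (8−5)² + (10.1−5)² + (9.9−5)² + (11−5)² = 156.75.
The Normal likelihood contributes (σ²)^(−n/2) exp(−SS/(2σ²)), so the posterior is Inverse-Gamma(α + n/2, β + SS/2) = Inverse-Gamma(9, 81.375).
The mode of Inverse-Gamma(a, b) is b/(a+1) = 81.375/10 ≈ 8.1375.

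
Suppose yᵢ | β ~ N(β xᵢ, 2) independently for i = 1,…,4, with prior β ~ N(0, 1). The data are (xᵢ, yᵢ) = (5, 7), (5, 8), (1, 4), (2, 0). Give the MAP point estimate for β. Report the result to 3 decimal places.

β̂_MAP = 1.386

log p(β | y) = −Σ(yᵢ − βxᵢ)²/(2·2) − β²/(2·1) + const.
Setting the derivative to zero: Σxᵢ(yᵢ − βxᵢ)/2 − β/1 = 0, so β = Σxᵢyᵢ / (Σxᵢ² + σ²/τ²).
Σxᵢyᵢ = 5·7 + 5·8 + 1·4 + 2·0 = 79; Σxᵢ² = 55; σ²/τ² = 2.
β̂_MAP = 79 / (55 + 2) = 79/57 ≈ 1.386.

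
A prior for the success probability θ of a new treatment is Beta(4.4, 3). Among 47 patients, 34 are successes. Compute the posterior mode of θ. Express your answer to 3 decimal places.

θ̂_MAP = 0.714

Prior: Beta(4.4, 3).
Data: 34 successes in 47 trials. The binomial likelihood contributes θ^34(1−θ)^13, so the posterior is Beta(4.4+34, 3+13) = Beta(38.4, 16).
For Beta(a, b) with a, b > 1 the mode is (a−1)/(a+b−2) = 37.4/52.4 ≈ 0.714.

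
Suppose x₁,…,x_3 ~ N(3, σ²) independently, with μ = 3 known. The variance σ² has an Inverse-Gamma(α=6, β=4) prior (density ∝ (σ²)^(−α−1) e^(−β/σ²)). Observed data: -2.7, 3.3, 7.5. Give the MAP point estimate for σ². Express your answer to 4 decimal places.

σ̂²_MAP = 3.5782

Sum of squared deviations about the known mean: SS = (-2.7−3)² + (3.3−3)² + (7.5−3)² = 52.83.
The Normal likelihood contributes (σ²)^(−n/2) exp(−SS/(2σ²)), so the posterior is Inverse-Gamma(α + n/2, β + SS/2) = Inverse-Gamma(7.5, 30.415).
The mode of Inverse-Gamma(a, b) is b/(a+1) = 30.415/8.5 ≈ 3.5782.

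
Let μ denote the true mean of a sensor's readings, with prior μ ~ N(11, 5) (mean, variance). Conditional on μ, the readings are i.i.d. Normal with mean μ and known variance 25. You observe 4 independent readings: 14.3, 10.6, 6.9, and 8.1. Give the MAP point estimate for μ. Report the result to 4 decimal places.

n = 4; x̄ = (14.3 + 10.6 + 6.9 + 8.1)/4 = 39.9/4 = 9.975.
For a Normal prior and Normal likelihood with known variance, the posterior is Normal; its mode equals its mean, the precision-weighted average.
Prior precision 1/σ₀² = 1/5 = 0.2; data precision n/σ² = 4/25 = 0.16.
μ̂ = (0.2·11 + 0.16·9.975) / (0.2 + 0.16) = 3.796/0.36 = 949/90 ≈ 10.5444.

μ̂_MAP = 10.5444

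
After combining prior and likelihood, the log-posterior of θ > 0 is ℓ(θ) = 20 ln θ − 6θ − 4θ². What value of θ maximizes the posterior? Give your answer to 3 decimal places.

ℓ'(θ) = 20/θ − 6 − 8θ. Setting this to zero and multiplying by θ: 8θ² + 6θ − 20 = 0.
θ = (−6 + √(6² + 4·8·20)) / (2·8) = (−6 + √676) / 16 = (−6 + 26)/16 = 5/4.
ℓ''(θ) = −20/θ² − 8 < 0, confirming a maximum.

θ̂_MAP = 1.250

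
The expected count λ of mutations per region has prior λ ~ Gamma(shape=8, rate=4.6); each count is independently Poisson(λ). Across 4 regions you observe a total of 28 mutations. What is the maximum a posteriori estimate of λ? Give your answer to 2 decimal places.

λ̂_MAP = 4.07

Σxᵢ = 28, n = 4.
Posterior ∝ λ^7e^(−4.6λ) · λ^28e^(−4λ) = λ^35e^(−8.6λ), i.e. Gamma(shape=36, rate=8.6).
The mode of a Gamma(a, b) with a ≥ 1 (shape–rate) is (a−1)/b = 35/8.6 ≈ 4.07.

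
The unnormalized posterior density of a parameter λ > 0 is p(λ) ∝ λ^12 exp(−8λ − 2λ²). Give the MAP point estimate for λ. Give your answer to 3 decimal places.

λ̂_MAP = 1.000

ℓ'(λ) = 12/λ − 8 − 4λ. Setting this to zero and multiplying by λ: 4λ² + 8λ − 12 = 0.
λ = (−8 + √(8² + 4·4·12)) / (2·4) = (−8 + √256) / 8 = (−8 + 16)/8 = 1.
ℓ''(λ) = −12/λ² − 4 < 0, confirming a maximum.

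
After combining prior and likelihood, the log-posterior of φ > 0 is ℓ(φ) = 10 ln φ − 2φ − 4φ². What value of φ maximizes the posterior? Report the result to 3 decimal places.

φ̂_MAP = 1.000

ℓ'(φ) = 10/φ − 2 − 8φ. Setting this to zero and multiplying by φ: 8φ² + 2φ − 10 = 0.
φ = (−2 + √(2² + 4·8·10)) / (2·8) = (−2 + √324) / 16 = (−2 + 18)/16 = 1.
ℓ''(φ) = −10/φ² − 8 < 0, confirming a maximum.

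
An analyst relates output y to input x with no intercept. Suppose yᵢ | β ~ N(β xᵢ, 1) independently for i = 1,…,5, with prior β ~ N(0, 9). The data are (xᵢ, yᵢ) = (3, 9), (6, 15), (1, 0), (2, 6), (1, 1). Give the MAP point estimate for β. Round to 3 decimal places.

β̂_MAP = 2.543

log p(β | y) = −Σ(yᵢ − βxᵢ)²/(2·1) − β²/(2·9) + const.
Setting the derivative to zero: Σxᵢ(yᵢ − βxᵢ)/1 − β/9 = 0, so β = Σxᵢyᵢ / (Σxᵢ² + σ²/τ²).
Σxᵢyᵢ = 3·9 + 6·15 + 1·0 + 2·6 + 1·1 = 130; Σxᵢ² = 51; σ²/τ² = 1/9.
β̂_MAP = 130 / (51 + 1/9) = 130/(460/9) = 117/46 ≈ 2.543.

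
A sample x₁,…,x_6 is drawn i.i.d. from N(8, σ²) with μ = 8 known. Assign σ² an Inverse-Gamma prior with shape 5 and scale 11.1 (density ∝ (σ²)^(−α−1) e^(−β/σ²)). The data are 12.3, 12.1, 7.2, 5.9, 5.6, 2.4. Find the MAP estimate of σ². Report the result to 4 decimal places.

σ̂²_MAP = 5.5372

Sum of squared deviations about the known mean: SS = (12.3−8)² + (12.1−8)² + (7.2−8)² + (5.9−8)² + (5.6−8)² + (2.4−8)² = 77.47.
The Normal likelihood contributes (σ²)^(−n/2) exp(−SS/(2σ²)), so the posterior is Inverse-Gamma(α + n/2, β + SS/2) = Inverse-Gamma(8, 49.835).
The mode of Inverse-Gamma(a, b) is b/(a+1) = 49.835/9 ≈ 5.5372.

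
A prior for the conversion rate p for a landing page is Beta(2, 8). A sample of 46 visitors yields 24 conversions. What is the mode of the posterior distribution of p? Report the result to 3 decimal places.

Prior: Beta(2, 8).
Data: 24 successes in 46 trials. The binomial likelihood contributes p^24(1−p)^22, so the posterior is Beta(2+24, 8+22) = Beta(26, 30).
For Beta(a, b) with a, b > 1 the mode is (a−1)/(a+b−2) = 25/54 ≈ 0.463.

p̂_MAP = 0.463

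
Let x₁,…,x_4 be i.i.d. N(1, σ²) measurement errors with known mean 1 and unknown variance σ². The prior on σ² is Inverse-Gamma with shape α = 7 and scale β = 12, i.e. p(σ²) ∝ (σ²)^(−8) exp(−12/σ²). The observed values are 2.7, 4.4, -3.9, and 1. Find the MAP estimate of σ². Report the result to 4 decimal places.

σ̂²_MAP = 3.1230

Sum of squared deviations about the known mean: SS = (2.7−1)² + (4.4−1)² + (-3.9−1)² + (1−1)² = 38.46.
The Normal likelihood contributes (σ²)^(−n/2) exp(−SS/(2σ²)), so the posterior is Inverse-Gamma(α + n/2, β + SS/2) = Inverse-Gamma(9, 31.23).
The mode of Inverse-Gamma(a, b) is b/(a+1) = 31.23/10 ≈ 3.1230.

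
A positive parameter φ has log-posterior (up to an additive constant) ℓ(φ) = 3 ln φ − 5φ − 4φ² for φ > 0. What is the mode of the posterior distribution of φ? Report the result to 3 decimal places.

φ̂_MAP = 0.375

ℓ'(φ) = 3/φ − 5 − 8φ. Setting this to zero and multiplying by φ: 8φ² + 5φ − 3 = 0.
φ = (−5 + √(5² + 4·8·3)) / (2·8) = (−5 + √121) / 16 = (−5 + 11)/16 = 3/8.
ℓ''(φ) = −3/φ² − 8 < 0, confirming a maximum.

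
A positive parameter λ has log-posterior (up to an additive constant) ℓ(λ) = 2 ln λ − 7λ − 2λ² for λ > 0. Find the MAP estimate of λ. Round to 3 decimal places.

λ̂_MAP = 0.250

ℓ'(λ) = 2/λ − 7 − 4λ. Setting this to zero and multiplying by λ: 4λ² + 7λ − 2 = 0.
λ = (−7 + √(7² + 4·4·2)) / (2·4) = (−7 + √81) / 8 = (−7 + 9)/8 = 1/4.
ℓ''(λ) = −2/λ² − 4 < 0, confirming a maximum.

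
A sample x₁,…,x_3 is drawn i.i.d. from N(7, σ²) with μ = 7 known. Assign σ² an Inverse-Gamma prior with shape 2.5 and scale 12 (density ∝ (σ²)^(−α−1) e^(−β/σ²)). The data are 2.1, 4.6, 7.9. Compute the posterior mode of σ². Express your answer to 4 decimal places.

σ̂²_MAP = 5.4580

Sum of squared deviations about the known mean: SS = (2.1−7)² + (4.6−7)² + (7.9−7)² = 30.58.
The Normal likelihood contributes (σ²)^(−n/2) exp(−SS/(2σ²)), so the posterior is Inverse-Gamma(α + n/2, β + SS/2) = Inverse-Gamma(4, 27.29).
The mode of Inverse-Gamma(a, b) is b/(a+1) = 27.29/5 ≈ 5.4580.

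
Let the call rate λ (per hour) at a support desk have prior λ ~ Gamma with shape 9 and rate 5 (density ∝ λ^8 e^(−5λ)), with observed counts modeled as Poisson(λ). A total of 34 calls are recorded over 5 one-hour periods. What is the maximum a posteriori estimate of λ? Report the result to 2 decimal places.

λ̂_MAP = 4.20

Σxᵢ = 34, n = 5.
Posterior ∝ λ^8e^(−5λ) · λ^34e^(−5λ) = λ^42e^(−10λ), i.e. Gamma(shape=43, rate=10).
The mode of a Gamma(a, b) with a ≥ 1 (shape–rate) is (a−1)/b = 42/10 ≈ 4.20.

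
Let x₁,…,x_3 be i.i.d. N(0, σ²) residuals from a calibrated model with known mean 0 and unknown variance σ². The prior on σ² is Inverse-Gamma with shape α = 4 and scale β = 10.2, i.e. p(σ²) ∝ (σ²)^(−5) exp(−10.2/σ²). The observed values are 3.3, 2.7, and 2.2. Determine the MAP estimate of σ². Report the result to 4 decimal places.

Sum of squared deviations about the known mean: SS = (3.3−0)² + (2.7−0)² + (2.2−0)² = 23.02.
The Normal likelihood contributes (σ²)^(−n/2) exp(−SS/(2σ²)), so the posterior is Inverse-Gamma(α + n/2, β + SS/2) = Inverse-Gamma(5.5, 21.71).
The mode of Inverse-Gamma(a, b) is b/(a+1) = 21.71/6.5 ≈ 3.3400.

σ̂²_MAP = 3.3400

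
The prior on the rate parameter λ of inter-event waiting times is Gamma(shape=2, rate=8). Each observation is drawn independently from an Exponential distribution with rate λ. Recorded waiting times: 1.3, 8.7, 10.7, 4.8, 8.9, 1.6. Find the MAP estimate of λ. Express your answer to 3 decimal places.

λ̂_MAP = 0.159

The Exponential(rate=λ) likelihood is ∝ λ^n e^(−λΣtᵢ). Here n = 6 and Σtᵢ = 1.3 + 8.7 + 10.7 + 4.8 + 8.9 + 1.6 = 36.
Posterior ∝ λe^(−8λ) · λ^6e^(−36λ) = λ^7e^(−44λ), i.e. Gamma(8, 44).
Mode = (a−1)/b = 7/44 ≈ 0.159.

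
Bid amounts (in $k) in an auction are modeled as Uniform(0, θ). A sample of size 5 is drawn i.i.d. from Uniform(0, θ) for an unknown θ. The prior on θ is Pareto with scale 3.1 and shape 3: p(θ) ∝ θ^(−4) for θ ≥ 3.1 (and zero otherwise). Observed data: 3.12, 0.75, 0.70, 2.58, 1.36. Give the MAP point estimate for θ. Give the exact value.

The Uniform(0, θ) likelihood is θ^(−n) for θ ≥ max(xᵢ), zero otherwise. Here max(xᵢ) = 3.12.
Posterior ∝ θ^(−4) · θ^(−5) = θ^(−9) on θ ≥ max(3.1, 3.12) = 3.12.
This density is strictly decreasing in θ, so the posterior mode lies at the lower boundary of the support.

θ̂_MAP = 3.12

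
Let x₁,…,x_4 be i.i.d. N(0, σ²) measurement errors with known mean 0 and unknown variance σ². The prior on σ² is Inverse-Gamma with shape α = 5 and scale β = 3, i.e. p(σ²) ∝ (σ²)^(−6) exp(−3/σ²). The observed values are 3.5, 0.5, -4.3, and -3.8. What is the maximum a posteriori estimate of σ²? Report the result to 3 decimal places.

Sum of squared deviations about the known mean: SS = (3.5−0)² + (0.5−0)² + (-4.3−0)² + (-3.8−0)² = 45.43.
The Normal likelihood contributes (σ²)^(−n/2) exp(−SS/(2σ²)), so the posterior is Inverse-Gamma(α + n/2, β + SS/2) = Inverse-Gamma(7, 25.715).
The mode of Inverse-Gamma(a, b) is b/(a+1) = 25.715/8 ≈ 3.214.

σ̂²_MAP = 3.214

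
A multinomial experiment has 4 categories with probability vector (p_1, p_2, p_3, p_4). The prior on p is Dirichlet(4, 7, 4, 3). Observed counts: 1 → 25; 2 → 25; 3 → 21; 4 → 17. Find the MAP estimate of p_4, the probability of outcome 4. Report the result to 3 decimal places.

The posterior is Dirichlet(αᵢ + nᵢ) = Dirichlet(29, 32, 25, 20).
For a Dirichlet(a₁,…,a_K) with all aᵢ > 1, the mode has j-th component (aⱼ − 1)/(Σaᵢ − K).
Here Σaᵢ = 106 and K = 4, so p_4 = (20 − 1)/(106 − 4) = 19/102 ≈ 0.186.

MAP estimate: 0.186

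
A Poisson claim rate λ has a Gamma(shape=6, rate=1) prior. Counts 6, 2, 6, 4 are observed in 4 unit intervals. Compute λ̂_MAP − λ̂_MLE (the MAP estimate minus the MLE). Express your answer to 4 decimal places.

MAP − MLE = 0.1000

Σxᵢ = 18. Posterior is Gamma(24, 5); MAP = (24−1)/5 = 23/5 ≈ 4.60000.
MLE = x̄ = 18/4 ≈ 4.50000.
Difference = 23/5 − 18/4 = 1/10 ≈ 0.1000.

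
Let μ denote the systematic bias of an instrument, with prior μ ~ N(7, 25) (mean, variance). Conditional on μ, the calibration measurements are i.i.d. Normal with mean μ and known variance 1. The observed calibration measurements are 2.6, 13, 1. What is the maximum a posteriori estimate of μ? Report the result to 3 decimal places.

n = 3; x̄ = (2.6 + 13 + 1)/3 = 16.6/3 = 83/15 ≈ 5.5333.
For a Normal prior and Normal likelihood with known variance, the posterior is Normal; its mode equals its mean, the precision-weighted average.
Prior precision 1/σ₀² = 1/25 = 0.04; data precision n/σ² = 3/1 = 3.
μ̂ = (0.04·7 + 3·(83/15)) / (0.04 + 3) = 16.88/3.04 = 211/38 ≈ 5.553.

μ̂_MAP = 5.553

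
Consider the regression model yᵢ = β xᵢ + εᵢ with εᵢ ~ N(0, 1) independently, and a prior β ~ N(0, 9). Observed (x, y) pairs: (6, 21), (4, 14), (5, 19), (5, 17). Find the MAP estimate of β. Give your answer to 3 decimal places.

β̂_MAP = 3.545

log p(β | y) = −Σ(yᵢ − βxᵢ)²/(2·1) − β²/(2·9) + const.
Setting the derivative to zero: Σxᵢ(yᵢ − βxᵢ)/1 − β/9 = 0, so β = Σxᵢyᵢ / (Σxᵢ² + σ²/τ²).
Σxᵢyᵢ = 6·21 + 4·14 + 5·19 + 5·17 = 362; Σxᵢ² = 102; σ²/τ² = 1/9.
β̂_MAP = 362 / (102 + 1/9) = 362/(919/9) = 3258/919 ≈ 3.545.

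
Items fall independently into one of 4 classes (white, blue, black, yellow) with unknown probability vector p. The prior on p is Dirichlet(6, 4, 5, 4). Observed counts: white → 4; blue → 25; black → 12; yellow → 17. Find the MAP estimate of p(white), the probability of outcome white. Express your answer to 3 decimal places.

The posterior is Dirichlet(αᵢ + nᵢ) = Dirichlet(10, 29, 17, 21).
For a Dirichlet(a₁,…,a_K) with all aᵢ > 1, the mode has j-th component (aⱼ − 1)/(Σaᵢ − K).
Here Σaᵢ = 77 and K = 4, so p(white) = (10 − 1)/(77 − 4) = 9/73 ≈ 0.123.

MAP estimate of p(white) = 0.123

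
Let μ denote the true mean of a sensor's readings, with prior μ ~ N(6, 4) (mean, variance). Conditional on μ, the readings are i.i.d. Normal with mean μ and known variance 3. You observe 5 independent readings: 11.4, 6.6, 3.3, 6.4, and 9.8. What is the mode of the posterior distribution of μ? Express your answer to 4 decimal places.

μ̂_MAP = 7.3043

n = 5; x̄ = (11.4 + 6.6 + 3.3 + 6.4 + 9.8)/5 = 37.5/5 = 7.5.
For a Normal prior and Normal likelihood with known variance, the posterior is Normal; its mode equals its mean, the precision-weighted average.
Prior precision 1/σ₀² = 1/4 = 0.25; data precision n/σ² = 5/3.
μ̂ = (0.25·6 + (5/3)·7.5) / (0.25 + 5/3) = 14/(23/12) = 168/23 ≈ 7.3043.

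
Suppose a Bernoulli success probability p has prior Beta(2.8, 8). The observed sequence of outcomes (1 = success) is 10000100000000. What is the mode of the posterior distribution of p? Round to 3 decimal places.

Prior: Beta(2.8, 8).
Data: 2 successes in 14 trials (from the sequence). The binomial likelihood contributes p^2(1−p)^12, so the posterior is Beta(2.8+2, 8+12) = Beta(4.8, 20).
For Beta(a, b) with a, b > 1 the mode is (a−1)/(a+b−2) = 3.8/22.8 ≈ 0.167.

p̂_MAP = 0.167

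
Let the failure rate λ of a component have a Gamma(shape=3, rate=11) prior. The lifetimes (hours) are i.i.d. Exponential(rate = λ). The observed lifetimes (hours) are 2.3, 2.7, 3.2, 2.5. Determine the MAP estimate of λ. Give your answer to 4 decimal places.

The Exponential(rate=λ) likelihood is ∝ λ^n e^(−λΣtᵢ). Here n = 4 and Σtᵢ = 2.3 + 2.7 + 3.2 + 2.5 = 10.7.
Posterior ∝ λ^2e^(−11λ) · λ^4e^(−10.7λ) = λ^6e^(−21.7λ), i.e. Gamma(7, 21.7).
Mode = (a−1)/b = 6/21.7 ≈ 0.2765.

λ̂_MAP = 0.2765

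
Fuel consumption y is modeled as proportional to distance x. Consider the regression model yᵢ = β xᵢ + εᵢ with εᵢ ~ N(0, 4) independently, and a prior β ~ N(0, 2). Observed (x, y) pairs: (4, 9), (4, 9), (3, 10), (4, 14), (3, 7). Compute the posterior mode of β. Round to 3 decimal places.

log p(β | y) = −Σ(yᵢ − βxᵢ)²/(2·4) − β²/(2·2) + const.
Setting the derivative to zero: Σxᵢ(yᵢ − βxᵢ)/4 − β/2 = 0, so β = Σxᵢyᵢ / (Σxᵢ² + σ²/τ²).
Σxᵢyᵢ = 4·9 + 4·9 + 3·10 + 4·14 + 3·7 = 179; Σxᵢ² = 66; σ²/τ² = 2.
β̂_MAP = 179 / (66 + 2) = 179/68 ≈ 2.632.

β̂_MAP = 2.632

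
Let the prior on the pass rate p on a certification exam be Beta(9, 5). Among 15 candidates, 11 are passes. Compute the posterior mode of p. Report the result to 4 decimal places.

p̂_MAP = 0.7037

Prior: Beta(9, 5).
Data: 11 successes in 15 trials. The binomial likelihood contributes p^11(1−p)^4, so the posterior is Beta(9+11, 5+4) = Beta(20, 9).
For Beta(a, b) with a, b > 1 the mode is (a−1)/(a+b−2) = 19/27 ≈ 0.7037.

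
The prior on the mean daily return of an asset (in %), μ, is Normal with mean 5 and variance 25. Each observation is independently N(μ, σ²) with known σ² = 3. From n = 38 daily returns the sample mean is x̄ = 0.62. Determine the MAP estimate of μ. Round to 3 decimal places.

n = 38, x̄ = 0.62.
For a Normal prior and Normal likelihood with known variance, the posterior is Normal; its mode equals its mean, the precision-weighted average.
Prior precision 1/σ₀² = 1/25 = 0.04; data precision n/σ² = 38/3.
μ̂ = (0.04·5 + (38/3)·0.62) / (0.04 + 38/3) = (604/75)/(953/75) = 604/953 ≈ 0.634.

μ̂_MAP = 0.634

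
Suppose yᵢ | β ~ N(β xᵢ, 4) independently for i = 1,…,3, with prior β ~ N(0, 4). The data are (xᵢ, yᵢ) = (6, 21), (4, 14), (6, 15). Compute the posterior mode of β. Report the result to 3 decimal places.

log p(β | y) = −Σ(yᵢ − βxᵢ)²/(2·4) − β²/(2·4) + const.
Setting the derivative to zero: Σxᵢ(yᵢ − βxᵢ)/4 − β/4 = 0, so β = Σxᵢyᵢ / (Σxᵢ² + σ²/τ²).
Σxᵢyᵢ = 6·21 + 4·14 + 6·15 = 272; Σxᵢ² = 88; σ²/τ² = 1.
β̂_MAP = 272 / (88 + 1) = 272/89 ≈ 3.056.

β̂_MAP = 3.056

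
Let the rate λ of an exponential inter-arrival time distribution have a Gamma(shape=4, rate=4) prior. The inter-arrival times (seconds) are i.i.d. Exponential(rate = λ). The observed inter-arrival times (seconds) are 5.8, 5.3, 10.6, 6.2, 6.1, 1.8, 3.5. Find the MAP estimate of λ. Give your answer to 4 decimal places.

The Exponential(rate=λ) likelihood is ∝ λ^n e^(−λΣtᵢ). Here n = 7 and Σtᵢ = 5.8 + 5.3 + 10.6 + 6.2 + 6.1 + 1.8 + 3.5 = 39.3.
Posterior ∝ λ^3e^(−4λ) · λ^7e^(−39.3λ) = λ^10e^(−43.3λ), i.e. Gamma(11, 43.3).
Mode = (a−1)/b = 10/43.3 ≈ 0.2309.

λ̂_MAP = 0.2309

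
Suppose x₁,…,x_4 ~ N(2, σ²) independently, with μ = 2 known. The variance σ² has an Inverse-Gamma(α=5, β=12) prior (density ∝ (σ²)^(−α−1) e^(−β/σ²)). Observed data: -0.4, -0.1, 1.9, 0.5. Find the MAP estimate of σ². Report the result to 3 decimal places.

Sum of squared deviations about the known mean: SS = (-0.4−2)² + (-0.1−2)² + (1.9−2)² + (0.5−2)² = 12.43.
The Normal likelihood contributes (σ²)^(−n/2) exp(−SS/(2σ²)), so the posterior is Inverse-Gamma(α + n/2, β + SS/2) = Inverse-Gamma(7, 18.215).
The mode of Inverse-Gamma(a, b) is b/(a+1) = 18.215/8 ≈ 2.277.

σ̂²_MAP = 2.277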